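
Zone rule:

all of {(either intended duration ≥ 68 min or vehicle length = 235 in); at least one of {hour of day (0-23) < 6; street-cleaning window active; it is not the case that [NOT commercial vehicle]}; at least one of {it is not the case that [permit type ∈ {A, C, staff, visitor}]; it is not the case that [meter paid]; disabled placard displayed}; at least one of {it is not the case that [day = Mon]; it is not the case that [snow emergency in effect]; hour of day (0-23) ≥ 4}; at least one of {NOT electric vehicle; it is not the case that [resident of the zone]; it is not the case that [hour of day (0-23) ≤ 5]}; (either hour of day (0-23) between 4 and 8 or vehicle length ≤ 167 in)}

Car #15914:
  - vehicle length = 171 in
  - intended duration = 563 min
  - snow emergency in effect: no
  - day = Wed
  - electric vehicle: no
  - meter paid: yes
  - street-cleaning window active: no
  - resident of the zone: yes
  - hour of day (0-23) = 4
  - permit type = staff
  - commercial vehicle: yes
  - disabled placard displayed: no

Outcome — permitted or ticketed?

Ticketed

Atomic conditions:
  intended duration ≥ 68 min: 563 ≥ 68 is true
  vehicle length = 235 in: 171 == 235 is false
  hour of day (0-23) < 6: 4 < 6 is true
  street-cleaning window active: no → false
  NOT commercial vehicle: yes → false
  permit type ∈ {A, C, staff, visitor}: staff is in the set → true
  meter paid: yes → true
  disabled placard displayed: no → false
  day = Mon: Wed == Mon is false
  snow emergency in effect: no → false
  hour of day (0-23) ≥ 4: 4 ≥ 4 is true
  NOT electric vehicle: no → true
  resident of the zone: yes → true
  hour of day (0-23) ≤ 5: 4 ≤ 5 is true
  hour of day (0-23) between 4 and 8: 4 in [4, 8] is true
  vehicle length ≤ 167 in: 171 ≤ 167 is false
Combine:
[1] true OR false = true
[2.3] NOT false = true
[2] true OR false OR true = true
[3.1] NOT true = false
[3.2] NOT true = false
[3] false OR false OR false = false
[4.1] NOT false = true
[4.2] NOT false = true
[4] true OR true OR true = true
[5.2] NOT true = false
[5.3] NOT true = false
[5] true OR false OR false = true
[6] true OR false = true
[root] true AND true AND false AND true AND true AND true = false
Overall: false → ticketed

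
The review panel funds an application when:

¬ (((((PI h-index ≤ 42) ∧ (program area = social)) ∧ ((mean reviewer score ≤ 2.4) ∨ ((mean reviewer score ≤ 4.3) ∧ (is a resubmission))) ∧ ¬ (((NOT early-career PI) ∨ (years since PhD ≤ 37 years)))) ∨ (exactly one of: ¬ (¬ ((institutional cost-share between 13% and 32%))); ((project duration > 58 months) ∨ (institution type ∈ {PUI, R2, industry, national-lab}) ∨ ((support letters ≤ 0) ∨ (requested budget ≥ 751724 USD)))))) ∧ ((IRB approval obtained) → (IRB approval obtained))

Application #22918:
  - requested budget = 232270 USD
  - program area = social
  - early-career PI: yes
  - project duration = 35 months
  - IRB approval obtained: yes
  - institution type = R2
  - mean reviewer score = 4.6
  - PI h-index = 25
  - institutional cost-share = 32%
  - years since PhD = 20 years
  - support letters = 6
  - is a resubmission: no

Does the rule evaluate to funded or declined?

Funded

Atomic conditions:
  PI h-index ≤ 42: 25 ≤ 42 is true
  program area = social: social == social is true
  mean reviewer score ≤ 2.4: 4.6 ≤ 2.4 is false
  mean reviewer score ≤ 4.3: 4.6 ≤ 4.3 is false
  is a resubmission: no → false
  NOT early-career PI: yes → false
  years since PhD ≤ 37 years: 20 ≤ 37 is true
  institutional cost-share between 13% and 32%: 32 in [13, 32] is true
  project duration > 58 months: 35 > 58 is false
  institution type ∈ {PUI, R2, industry, national-lab}: R2 is in the set → true
  support letters ≤ 0: 6 ≤ 0 is false
  requested budget ≥ 751724 USD: 232270 ≥ 751724 is false
  IRB approval obtained: yes → true
Combine:
[1.1.1.1] true AND true = true
[1.1.1.2.2] false AND false = false
[1.1.1.2] false OR false = false
[1.1.1.3.1] false OR true = true
[1.1.1.3] NOT true = false
[1.1.1] true AND false AND false = false
[1.1.2.1.1] NOT true = false
[1.1.2.1] NOT false = true
[1.1.2.2.3] false OR false = false
[1.1.2.2] false OR true OR false = true
[1.1.2] exactly-one(true, true) = false
[1.1] false OR false = false
[1] NOT false = true
[2] true → true = true
[root] true AND true = true
Overall: true → funded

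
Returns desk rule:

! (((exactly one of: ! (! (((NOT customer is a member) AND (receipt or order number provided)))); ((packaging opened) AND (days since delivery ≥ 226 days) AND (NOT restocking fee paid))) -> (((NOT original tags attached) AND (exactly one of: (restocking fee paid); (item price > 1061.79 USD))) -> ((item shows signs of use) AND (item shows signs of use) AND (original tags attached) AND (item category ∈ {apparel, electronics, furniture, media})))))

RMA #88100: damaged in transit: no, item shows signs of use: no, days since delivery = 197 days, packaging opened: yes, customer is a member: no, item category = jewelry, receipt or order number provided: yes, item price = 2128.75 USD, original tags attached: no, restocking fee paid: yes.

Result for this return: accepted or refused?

Refused

Atomic conditions:
  NOT customer is a member: no → true
  receipt or order number provided: yes → true
  packaging opened: yes → true
  days since delivery ≥ 226 days: 197 ≥ 226 is false
  NOT restocking fee paid: yes → false
  NOT original tags attached: no → true
  restocking fee paid: yes → true
  item price > 1061.79 USD: 2128.75 > 1061.79 is true
  item shows signs of use: no → false
  original tags attached: no → false
  item category ∈ {apparel, electronics, furniture, media}: jewelry is not in the set → false
Combine:
[1.1.1.1.1] true AND true = true
[1.1.1.1] NOT true = false
[1.1.1] NOT false = true
[1.1.2] true AND false AND false = false
[1.1] exactly-one(true, false) = true
[1.2.1.2] exactly-one(true, true) = false
[1.2.1] true AND false = false
[1.2.2] false AND false AND false AND false = false
[1.2] false → false (antecedent false ⇒ implication holds) = true
[1] true → true = true
[root] NOT true = false
Overall: false → refused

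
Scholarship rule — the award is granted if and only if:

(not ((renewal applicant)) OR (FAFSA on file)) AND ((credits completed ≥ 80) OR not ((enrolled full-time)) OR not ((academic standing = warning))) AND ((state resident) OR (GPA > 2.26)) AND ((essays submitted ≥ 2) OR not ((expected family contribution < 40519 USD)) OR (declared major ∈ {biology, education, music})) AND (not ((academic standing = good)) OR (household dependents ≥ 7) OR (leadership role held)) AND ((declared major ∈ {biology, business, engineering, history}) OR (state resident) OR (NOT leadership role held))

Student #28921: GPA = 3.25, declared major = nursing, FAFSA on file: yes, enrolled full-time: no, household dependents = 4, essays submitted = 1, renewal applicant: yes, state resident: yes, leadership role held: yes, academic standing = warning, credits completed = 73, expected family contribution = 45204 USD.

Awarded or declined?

Atomic conditions:
  renewal applicant: yes → true
  FAFSA on file: yes → true
  credits completed ≥ 80: 73 ≥ 80 is false
  enrolled full-time: no → false
  academic standing = warning: warning == warning is true
  state resident: yes → true
  GPA > 2.26: 3.25 > 2.26 is true
  essays submitted ≥ 2: 1 ≥ 2 is false
  expected family contribution < 40519 USD: 45204 < 40519 is false
  declared major ∈ {biology, education, music}: nursing is not in the set → false
  academic standing = good: warning == good is false
  household dependents ≥ 7: 4 ≥ 7 is false
  leadership role held: yes → true
  declared major ∈ {biology, business, engineering, history}: nursing is not in the set → false
  NOT leadership role held: yes → false
Combine:
[1.1] NOT true = false
[1] false OR true = true
[2.2] NOT false = true
[2.3] NOT true = false
[2] false OR true OR false = true
[3] true OR true = true
[4.2] NOT false = true
[4] false OR true OR false = true
[5.1] NOT false = true
[5] true OR false OR true = true
[6] false OR true OR false = true
[root] true AND true AND true AND true AND true AND true = true
Overall: true → awarded

Awarded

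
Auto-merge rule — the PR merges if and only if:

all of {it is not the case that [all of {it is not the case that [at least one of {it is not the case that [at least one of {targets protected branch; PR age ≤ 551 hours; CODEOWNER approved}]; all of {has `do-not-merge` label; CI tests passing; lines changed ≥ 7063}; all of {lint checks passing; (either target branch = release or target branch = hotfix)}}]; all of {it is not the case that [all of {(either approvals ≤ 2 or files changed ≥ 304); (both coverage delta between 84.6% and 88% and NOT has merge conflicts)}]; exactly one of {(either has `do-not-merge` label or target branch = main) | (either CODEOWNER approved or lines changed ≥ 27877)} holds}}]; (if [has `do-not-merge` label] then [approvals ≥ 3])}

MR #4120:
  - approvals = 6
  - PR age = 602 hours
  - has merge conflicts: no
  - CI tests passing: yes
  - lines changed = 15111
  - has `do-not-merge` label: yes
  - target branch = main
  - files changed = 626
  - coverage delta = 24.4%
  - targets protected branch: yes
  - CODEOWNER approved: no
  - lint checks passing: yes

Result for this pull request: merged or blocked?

Merged

Atomic conditions:
  targets protected branch: yes → true
  PR age ≤ 551 hours: 602 ≤ 551 is false
  CODEOWNER approved: no → false
  has `do-not-merge` label: yes → true
  CI tests passing: yes → true
  lines changed ≥ 7063: 15111 ≥ 7063 is true
  lint checks passing: yes → true
  target branch = release: main == release is false
  target branch = hotfix: main == hotfix is false
  approvals ≤ 2: 6 ≤ 2 is false
  files changed ≥ 304: 626 ≥ 304 is true
  coverage delta between 84.6% and 88%: 24.4 in [84.6, 88] is false
  NOT has merge conflicts: no → true
  target branch = main: main == main is true
  lines changed ≥ 27877: 15111 ≥ 27877 is false
  approvals ≥ 3: 6 ≥ 3 is true
Combine:
[1.1.1.1.1.1] true OR false OR false = true
[1.1.1.1.1] NOT true = false
[1.1.1.1.2] true AND true AND true = true
[1.1.1.1.3.2] false OR false = false
[1.1.1.1.3] true AND false = false
[1.1.1.1] false OR true OR false = true
[1.1.1] NOT true = false
[1.1.2.1.1.1] false OR true = true
[1.1.2.1.1.2] false AND true = false
[1.1.2.1.1] true AND false = false
[1.1.2.1] NOT false = true
[1.1.2.2.1] true OR true = true
[1.1.2.2.2] false OR false = false
[1.1.2.2] exactly-one(true, false) = true
[1.1.2] true AND true = true
[1.1] false AND true = false
[1] NOT false = true
[2] true → true = true
[root] true AND true = true
Overall: true → merged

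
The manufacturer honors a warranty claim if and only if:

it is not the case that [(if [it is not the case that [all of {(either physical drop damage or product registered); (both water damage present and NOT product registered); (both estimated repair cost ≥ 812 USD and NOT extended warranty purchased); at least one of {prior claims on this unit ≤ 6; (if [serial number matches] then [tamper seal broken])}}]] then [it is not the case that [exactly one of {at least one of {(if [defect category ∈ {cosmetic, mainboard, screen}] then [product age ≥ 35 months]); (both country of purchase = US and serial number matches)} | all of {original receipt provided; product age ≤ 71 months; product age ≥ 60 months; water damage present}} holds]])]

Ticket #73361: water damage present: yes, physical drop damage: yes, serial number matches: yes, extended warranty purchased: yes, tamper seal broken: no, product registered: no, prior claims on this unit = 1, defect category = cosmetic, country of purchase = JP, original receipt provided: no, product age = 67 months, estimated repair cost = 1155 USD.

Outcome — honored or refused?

Atomic conditions:
  physical drop damage: yes → true
  product registered: no → false
  water damage present: yes → true
  NOT product registered: no → true
  estimated repair cost ≥ 812 USD: 1155 ≥ 812 is true
  NOT extended warranty purchased: yes → false
  prior claims on this unit ≤ 6: 1 ≤ 6 is true
  serial number matches: yes → true
  tamper seal broken: no → false
  defect category ∈ {cosmetic, mainboard, screen}: cosmetic is in the set → true
  product age ≥ 35 months: 67 ≥ 35 is true
  country of purchase = US: JP == US is false
  original receipt provided: no → false
  product age ≤ 71 months: 67 ≤ 71 is true
  product age ≥ 60 months: 67 ≥ 60 is true
Combine:
[1.1.1.1] true OR false = true
[1.1.1.2] true AND true = true
[1.1.1.3] true AND false = false
[1.1.1.4.2] true → false = false
[1.1.1.4] true OR false = true
[1.1.1] true AND true AND false AND true = false
[1.1] NOT false = true
[1.2.1.1.1] true → true = true
[1.2.1.1.2] false AND true = false
[1.2.1.1] true OR false = true
[1.2.1.2] false AND true AND true AND true = false
[1.2.1] exactly-one(true, false) = true
[1.2] NOT true = false
[1] true → false = false
[root] NOT false = true
Overall: true → honored

Honored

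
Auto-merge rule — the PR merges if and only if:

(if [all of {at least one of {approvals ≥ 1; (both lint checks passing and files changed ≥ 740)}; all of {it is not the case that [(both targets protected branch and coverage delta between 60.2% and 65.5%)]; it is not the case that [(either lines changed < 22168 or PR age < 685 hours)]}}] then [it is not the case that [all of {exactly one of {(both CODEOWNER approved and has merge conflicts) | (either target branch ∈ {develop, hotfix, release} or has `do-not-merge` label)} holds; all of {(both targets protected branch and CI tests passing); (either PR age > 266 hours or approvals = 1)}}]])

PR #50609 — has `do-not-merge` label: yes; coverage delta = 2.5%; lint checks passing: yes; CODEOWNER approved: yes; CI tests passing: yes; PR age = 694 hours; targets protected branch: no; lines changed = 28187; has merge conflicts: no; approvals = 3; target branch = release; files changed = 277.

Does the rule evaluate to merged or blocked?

Atomic conditions:
  approvals ≥ 1: 3 ≥ 1 is true
  lint checks passing: yes → true
  files changed ≥ 740: 277 ≥ 740 is false
  targets protected branch: no → false
  coverage delta between 60.2% and 65.5%: 2.5 in [60.2, 65.5] is false
  lines changed < 22168: 28187 < 22168 is false
  PR age < 685 hours: 694 < 685 is false
  CODEOWNER approved: yes → true
  has merge conflicts: no → false
  target branch ∈ {develop, hotfix, release}: release is in the set → true
  has `do-not-merge` label: yes → true
  CI tests passing: yes → true
  PR age > 266 hours: 694 > 266 is true
  approvals = 1: 3 == 1 is false
Combine:
[1.1.2] true AND false = false
[1.1] true OR false = true
[1.2.1.1] false AND false = false
[1.2.1] NOT false = true
[1.2.2.1] false OR false = false
[1.2.2] NOT false = true
[1.2] true AND true = true
[1] true AND true = true
[2.1.1.1] true AND false = false
[2.1.1.2] true OR true = true
[2.1.1] exactly-one(false, true) = true
[2.1.2.1] false AND true = false
[2.1.2.2] true OR false = true
[2.1.2] false AND true = false
[2.1] true AND false = false
[2] NOT false = true
[root] true → true = true
Overall: true → merged

Merged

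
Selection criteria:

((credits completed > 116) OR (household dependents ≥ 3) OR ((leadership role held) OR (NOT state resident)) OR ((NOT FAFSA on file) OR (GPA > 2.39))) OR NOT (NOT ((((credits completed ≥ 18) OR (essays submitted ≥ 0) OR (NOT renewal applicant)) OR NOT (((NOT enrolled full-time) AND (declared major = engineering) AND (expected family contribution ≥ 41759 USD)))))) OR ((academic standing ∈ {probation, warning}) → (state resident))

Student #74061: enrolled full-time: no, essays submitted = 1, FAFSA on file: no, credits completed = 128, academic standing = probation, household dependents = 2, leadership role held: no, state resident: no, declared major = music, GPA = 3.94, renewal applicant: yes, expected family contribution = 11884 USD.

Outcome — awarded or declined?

Atomic conditions:
  credits completed > 116: 128 > 116 is true
  household dependents ≥ 3: 2 ≥ 3 is false
  leadership role held: no → false
  NOT state resident: no → true
  NOT FAFSA on file: no → true
  GPA > 2.39: 3.94 > 2.39 is true
  credits completed ≥ 18: 128 ≥ 18 is true
  essays submitted ≥ 0: 1 ≥ 0 is true
  NOT renewal applicant: yes → false
  NOT enrolled full-time: no → true
  declared major = engineering: music == engineering is false
  expected family contribution ≥ 41759 USD: 11884 ≥ 41759 is false
  academic standing ∈ {probation, warning}: probation is in the set → true
  state resident: no → false
Combine:
[1.3] false OR true = true
[1.4] true OR true = true
[1] true OR false OR true OR true = true
[2.1.1.1] true OR true OR false = true
[2.1.1.2.1] true AND false AND false = false
[2.1.1.2] NOT false = true
[2.1.1] true OR true = true
[2.1] NOT true = false
[2] NOT false = true
[3] true → false = false
[root] true OR true OR false = true
Overall: true → awarded

Awarded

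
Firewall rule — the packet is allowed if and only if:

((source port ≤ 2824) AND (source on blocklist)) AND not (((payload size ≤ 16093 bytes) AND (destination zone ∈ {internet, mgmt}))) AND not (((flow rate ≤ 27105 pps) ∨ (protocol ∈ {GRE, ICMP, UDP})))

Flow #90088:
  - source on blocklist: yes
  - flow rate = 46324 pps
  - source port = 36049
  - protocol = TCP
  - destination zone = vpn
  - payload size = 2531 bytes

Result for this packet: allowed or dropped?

Atomic conditions:
  source port ≤ 2824: 36049 ≤ 2824 is false
  source on blocklist: yes → true
  payload size ≤ 16093 bytes: 2531 ≤ 16093 is true
  destination zone ∈ {internet, mgmt}: vpn is not in the set → false
  flow rate ≤ 27105 pps: 46324 ≤ 27105 is false
  protocol ∈ {GRE, ICMP, UDP}: TCP is not in the set → false
Combine:
[1] false AND true = false
[2.1] true AND false = false
[2] NOT false = true
[3.1] false OR false = false
[3] NOT false = true
[root] false AND true AND true = false
Overall: false → dropped

Dropped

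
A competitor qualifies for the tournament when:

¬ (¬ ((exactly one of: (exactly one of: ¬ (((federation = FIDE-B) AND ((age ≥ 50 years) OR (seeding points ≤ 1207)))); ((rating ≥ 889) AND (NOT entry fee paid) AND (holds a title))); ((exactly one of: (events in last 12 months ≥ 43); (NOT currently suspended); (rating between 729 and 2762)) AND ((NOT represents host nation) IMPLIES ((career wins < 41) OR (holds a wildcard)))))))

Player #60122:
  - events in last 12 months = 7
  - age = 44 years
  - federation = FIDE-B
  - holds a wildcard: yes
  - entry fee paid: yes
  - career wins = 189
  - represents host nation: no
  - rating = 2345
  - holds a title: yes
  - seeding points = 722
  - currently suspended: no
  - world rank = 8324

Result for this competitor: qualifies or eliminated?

Eliminated

Atomic conditions:
  federation = FIDE-B: FIDE-B == FIDE-B is true
  age ≥ 50 years: 44 ≥ 50 is false
  seeding points ≤ 1207: 722 ≤ 1207 is true
  rating ≥ 889: 2345 ≥ 889 is true
  NOT entry fee paid: yes → false
  holds a title: yes → true
  events in last 12 months ≥ 43: 7 ≥ 43 is false
  NOT currently suspended: no → true
  rating between 729 and 2762: 2345 in [729, 2762] is true
  NOT represents host nation: no → true
  career wins < 41: 189 < 41 is false
  holds a wildcard: yes → true
Combine:
[1.1.1.1.1.2] false OR true = true
[1.1.1.1.1] true AND true = true
[1.1.1.1] NOT true = false
[1.1.1.2] true AND false AND true = false
[1.1.1] exactly-one(false, false) = false
[1.1.2.1] exactly-one(false, true, true) = false
[1.1.2.2.2] false OR true = true
[1.1.2.2] true → true = true
[1.1.2] false AND true = false
[1.1] exactly-one(false, false) = false
[1] NOT false = true
[root] NOT true = false
Overall: false → eliminated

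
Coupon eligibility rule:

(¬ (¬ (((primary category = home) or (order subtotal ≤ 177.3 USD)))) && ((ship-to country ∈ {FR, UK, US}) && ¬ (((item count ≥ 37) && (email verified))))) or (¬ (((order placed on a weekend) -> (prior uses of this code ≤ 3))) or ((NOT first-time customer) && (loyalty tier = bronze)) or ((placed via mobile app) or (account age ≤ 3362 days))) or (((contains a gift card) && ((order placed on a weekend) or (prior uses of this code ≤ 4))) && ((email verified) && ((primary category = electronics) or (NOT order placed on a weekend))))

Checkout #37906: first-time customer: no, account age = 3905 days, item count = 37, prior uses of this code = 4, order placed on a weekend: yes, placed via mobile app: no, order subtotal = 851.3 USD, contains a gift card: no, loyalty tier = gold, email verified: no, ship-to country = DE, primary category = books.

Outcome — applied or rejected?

Applied

Atomic conditions:
  primary category = home: books == home is false
  order subtotal ≤ 177.3 USD: 851.3 ≤ 177.3 is false
  ship-to country ∈ {FR, UK, US}: DE is not in the set → false
  item count ≥ 37: 37 ≥ 37 is true
  email verified: no → false
  order placed on a weekend: yes → true
  prior uses of this code ≤ 3: 4 ≤ 3 is false
  NOT first-time customer: no → true
  loyalty tier = bronze: gold == bronze is false
  placed via mobile app: no → false
  account age ≤ 3362 days: 3905 ≤ 3362 is false
  contains a gift card: no → false
  prior uses of this code ≤ 4: 4 ≤ 4 is true
  primary category = electronics: books == electronics is false
  NOT order placed on a weekend: yes → false
Combine:
[1.1.1.1] false OR false = false
[1.1.1] NOT false = true
[1.1] NOT true = false
[1.2.2.1] true AND false = false
[1.2.2] NOT false = true
[1.2] false AND true = false
[1] false AND false = false
[2.1.1] true → false = false
[2.1] NOT false = true
[2.2] true AND false = false
[2.3] false OR false = false
[2] true OR false OR false = true
[3.1.2] true OR true = true
[3.1] false AND true = false
[3.2.2] false OR false = false
[3.2] false AND false = false
[3] false AND false = false
[root] false OR true OR false = true
Overall: true → applied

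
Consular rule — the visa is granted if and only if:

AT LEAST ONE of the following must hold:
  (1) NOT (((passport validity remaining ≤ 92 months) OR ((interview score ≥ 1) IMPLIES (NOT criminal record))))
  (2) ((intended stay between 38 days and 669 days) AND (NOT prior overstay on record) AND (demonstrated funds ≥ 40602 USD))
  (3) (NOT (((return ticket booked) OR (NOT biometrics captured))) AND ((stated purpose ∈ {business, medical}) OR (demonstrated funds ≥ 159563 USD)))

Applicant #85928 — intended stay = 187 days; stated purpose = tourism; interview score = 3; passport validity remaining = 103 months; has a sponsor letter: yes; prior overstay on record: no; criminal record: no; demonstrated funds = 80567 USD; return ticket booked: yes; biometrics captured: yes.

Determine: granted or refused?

Atomic conditions:
  passport validity remaining ≤ 92 months: 103 ≤ 92 is false
  interview score ≥ 1: 3 ≥ 1 is true
  NOT criminal record: no → true
  intended stay between 38 days and 669 days: 187 in [38, 669] is true
  NOT prior overstay on record: no → true
  demonstrated funds ≥ 40602 USD: 80567 ≥ 40602 is true
  return ticket booked: yes → true
  NOT biometrics captured: yes → false
  stated purpose ∈ {business, medical}: tourism is not in the set → false
  demonstrated funds ≥ 159563 USD: 80567 ≥ 159563 is false
Combine:
[1.1.2] true → true = true
[1.1] false OR true = true
[1] NOT true = false
[2] true AND true AND true = true
[3.1.1] true OR false = true
[3.1] NOT true = false
[3.2] false OR false = false
[3] false AND false = false
[root] false OR true OR false = true
Overall: true → granted

Granted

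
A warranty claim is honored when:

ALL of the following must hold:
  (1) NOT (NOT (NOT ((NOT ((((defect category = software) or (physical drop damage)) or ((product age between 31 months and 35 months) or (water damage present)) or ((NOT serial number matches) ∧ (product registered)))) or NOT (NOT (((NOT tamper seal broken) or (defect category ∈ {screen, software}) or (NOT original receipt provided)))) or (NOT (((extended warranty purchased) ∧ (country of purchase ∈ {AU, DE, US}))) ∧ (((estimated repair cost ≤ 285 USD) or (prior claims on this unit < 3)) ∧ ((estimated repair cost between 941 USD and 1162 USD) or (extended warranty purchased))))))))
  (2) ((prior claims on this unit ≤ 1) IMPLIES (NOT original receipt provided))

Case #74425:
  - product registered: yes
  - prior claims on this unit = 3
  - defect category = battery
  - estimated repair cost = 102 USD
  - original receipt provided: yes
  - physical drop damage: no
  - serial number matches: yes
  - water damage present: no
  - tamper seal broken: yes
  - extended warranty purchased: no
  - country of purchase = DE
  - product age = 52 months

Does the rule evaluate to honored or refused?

Atomic conditions:
  defect category = software: battery == software is false
  physical drop damage: no → false
  product age between 31 months and 35 months: 52 in [31, 35] is false
  water damage present: no → false
  NOT serial number matches: yes → false
  product registered: yes → true
  NOT tamper seal broken: yes → false
  defect category ∈ {screen, software}: battery is not in the set → false
  NOT original receipt provided: yes → false
  extended warranty purchased: no → false
  country of purchase ∈ {AU, DE, US}: DE is in the set → true
  estimated repair cost ≤ 285 USD: 102 ≤ 285 is true
  prior claims on this unit < 3: 3 < 3 is false
  estimated repair cost between 941 USD and 1162 USD: 102 in [941, 1162] is false
  prior claims on this unit ≤ 1: 3 ≤ 1 is false
Combine:
[1.1.1.1.1.1.1] false OR false = false
[1.1.1.1.1.1.2] false OR false = false
[1.1.1.1.1.1.3] false AND true = false
[1.1.1.1.1.1] false OR false OR false = false
[1.1.1.1.1] NOT false = true
[1.1.1.1.2.1.1] false OR false OR false = false
[1.1.1.1.2.1] NOT false = true
[1.1.1.1.2] NOT true = false
[1.1.1.1.3.1.1] false AND true = false
[1.1.1.1.3.1] NOT false = true
[1.1.1.1.3.2.1] true OR false = true
[1.1.1.1.3.2.2] false OR false = false
[1.1.1.1.3.2] true AND false = false
[1.1.1.1.3] true AND false = false
[1.1.1.1] true OR false OR false = true
[1.1.1] NOT true = false
[1.1] NOT false = true
[1] NOT true = false
[2] false → false (antecedent false ⇒ implication holds) = true
[root] false AND true = false
Overall: false → refused

Refused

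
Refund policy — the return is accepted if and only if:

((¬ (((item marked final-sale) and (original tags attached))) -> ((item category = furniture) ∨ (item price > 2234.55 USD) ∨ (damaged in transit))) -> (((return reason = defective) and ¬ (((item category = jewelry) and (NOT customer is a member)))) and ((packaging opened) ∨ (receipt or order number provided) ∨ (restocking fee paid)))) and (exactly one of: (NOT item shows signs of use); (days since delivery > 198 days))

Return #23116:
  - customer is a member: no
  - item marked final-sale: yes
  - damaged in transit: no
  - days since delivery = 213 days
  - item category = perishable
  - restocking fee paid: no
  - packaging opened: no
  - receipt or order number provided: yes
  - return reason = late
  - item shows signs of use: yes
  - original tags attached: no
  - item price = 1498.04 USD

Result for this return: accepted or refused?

Atomic conditions:
  item marked final-sale: yes → true
  original tags attached: no → false
  item category = furniture: perishable == furniture is false
  item price > 2234.55 USD: 1498.04 > 2234.55 is false
  damaged in transit: no → false
  return reason = defective: late == defective is false
  item category = jewelry: perishable == jewelry is false
  NOT customer is a member: no → true
  packaging opened: no → false
  receipt or order number provided: yes → true
  restocking fee paid: no → false
  NOT item shows signs of use: yes → false
  days since delivery > 198 days: 213 > 198 is true
Combine:
[1.1.1.1] true AND false = false
[1.1.1] NOT false = true
[1.1.2] false OR false OR false = false
[1.1] true → false = false
[1.2.1.2.1] false AND true = false
[1.2.1.2] NOT false = true
[1.2.1] false AND true = false
[1.2.2] false OR true OR false = true
[1.2] false AND true = false
[1] false → false (antecedent false ⇒ implication holds) = true
[2] exactly-one(false, true) = true
[root] true AND true = true
Overall: true → accepted

Accepted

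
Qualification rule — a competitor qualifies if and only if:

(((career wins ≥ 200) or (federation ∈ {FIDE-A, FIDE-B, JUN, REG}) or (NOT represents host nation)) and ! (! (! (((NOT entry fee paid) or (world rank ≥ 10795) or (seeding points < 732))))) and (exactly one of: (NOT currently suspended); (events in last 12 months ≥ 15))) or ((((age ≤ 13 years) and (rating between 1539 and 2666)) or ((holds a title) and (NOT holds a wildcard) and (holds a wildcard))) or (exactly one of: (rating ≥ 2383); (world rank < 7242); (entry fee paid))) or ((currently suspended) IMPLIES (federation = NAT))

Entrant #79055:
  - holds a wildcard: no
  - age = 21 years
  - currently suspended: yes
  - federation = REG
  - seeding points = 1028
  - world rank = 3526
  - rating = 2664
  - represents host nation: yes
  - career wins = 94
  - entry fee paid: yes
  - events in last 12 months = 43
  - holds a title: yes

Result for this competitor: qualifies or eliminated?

Qualifies

Atomic conditions:
  career wins ≥ 200: 94 ≥ 200 is false
  federation ∈ {FIDE-A, FIDE-B, JUN, REG}: REG is in the set → true
  NOT represents host nation: yes → false
  NOT entry fee paid: yes → false
  world rank ≥ 10795: 3526 ≥ 10795 is false
  seeding points < 732: 1028 < 732 is false
  NOT currently suspended: yes → false
  events in last 12 months ≥ 15: 43 ≥ 15 is true
  age ≤ 13 years: 21 ≤ 13 is false
  rating between 1539 and 2666: 2664 in [1539, 2666] is true
  holds a title: yes → true
  NOT holds a wildcard: no → true
  holds a wildcard: no → false
  rating ≥ 2383: 2664 ≥ 2383 is true
  world rank < 7242: 3526 < 7242 is true
  entry fee paid: yes → true
  currently suspended: yes → true
  federation = NAT: REG == NAT is false
Combine:
[1.1] false OR true OR false = true
[1.2.1.1.1] false OR false OR false = false
[1.2.1.1] NOT false = true
[1.2.1] NOT true = false
[1.2] NOT false = true
[1.3] exactly-one(false, true) = true
[1] true AND true AND true = true
[2.1.1] false AND true = false
[2.1.2] true AND true AND false = false
[2.1] false OR false = false
[2.2] exactly-one(true, true, true) = false
[2] false OR false = false
[3] true → false = false
[root] true OR false OR false = true
Overall: true → qualifies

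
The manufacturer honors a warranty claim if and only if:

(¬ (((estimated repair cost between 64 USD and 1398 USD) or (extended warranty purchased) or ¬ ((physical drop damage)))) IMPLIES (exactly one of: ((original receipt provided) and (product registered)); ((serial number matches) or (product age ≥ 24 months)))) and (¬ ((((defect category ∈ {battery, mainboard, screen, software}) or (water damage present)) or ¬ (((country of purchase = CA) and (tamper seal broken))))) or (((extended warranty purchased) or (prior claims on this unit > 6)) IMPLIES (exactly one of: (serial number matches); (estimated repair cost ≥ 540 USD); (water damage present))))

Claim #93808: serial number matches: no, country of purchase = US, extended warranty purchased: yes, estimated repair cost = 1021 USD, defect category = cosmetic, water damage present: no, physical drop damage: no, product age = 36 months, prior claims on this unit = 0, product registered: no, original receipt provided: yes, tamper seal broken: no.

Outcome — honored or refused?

Atomic conditions:
  estimated repair cost between 64 USD and 1398 USD: 1021 in [64, 1398] is true
  extended warranty purchased: yes → true
  physical drop damage: no → false
  original receipt provided: yes → true
  product registered: no → false
  serial number matches: no → false
  product age ≥ 24 months: 36 ≥ 24 is true
  defect category ∈ {battery, mainboard, screen, software}: cosmetic is not in the set → false
  water damage present: no → false
  country of purchase = CA: US == CA is false
  tamper seal broken: no → false
  prior claims on this unit > 6: 0 > 6 is false
  estimated repair cost ≥ 540 USD: 1021 ≥ 540 is true
Combine:
[1.1.1.3] NOT false = true
[1.1.1] true OR true OR true = true
[1.1] NOT true = false
[1.2.1] true AND false = false
[1.2.2] false OR true = true
[1.2] exactly-one(false, true) = true
[1] false → true (antecedent false ⇒ implication holds) = true
[2.1.1.1] false OR false = false
[2.1.1.2.1] false AND false = false
[2.1.1.2] NOT false = true
[2.1.1] false OR true = true
[2.1] NOT true = false
[2.2.1] true OR false = true
[2.2.2] exactly-one(false, true, false) = true
[2.2] true → true = true
[2] false OR true = true
[root] true AND true = true
Overall: true → honored

Honored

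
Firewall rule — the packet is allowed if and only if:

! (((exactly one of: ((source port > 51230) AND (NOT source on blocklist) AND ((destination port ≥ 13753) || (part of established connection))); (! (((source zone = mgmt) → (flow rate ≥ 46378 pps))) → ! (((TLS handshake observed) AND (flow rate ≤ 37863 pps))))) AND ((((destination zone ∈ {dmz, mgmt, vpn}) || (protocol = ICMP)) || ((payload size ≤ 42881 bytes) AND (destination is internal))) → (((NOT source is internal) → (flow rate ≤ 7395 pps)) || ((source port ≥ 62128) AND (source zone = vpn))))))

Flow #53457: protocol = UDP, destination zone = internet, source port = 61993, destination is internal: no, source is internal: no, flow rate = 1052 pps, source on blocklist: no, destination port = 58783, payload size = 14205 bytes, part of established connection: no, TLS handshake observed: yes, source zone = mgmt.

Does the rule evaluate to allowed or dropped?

Atomic conditions:
  source port > 51230: 61993 > 51230 is true
  NOT source on blocklist: no → true
  destination port ≥ 13753: 58783 ≥ 13753 is true
  part of established connection: no → false
  source zone = mgmt: mgmt == mgmt is true
  flow rate ≥ 46378 pps: 1052 ≥ 46378 is false
  TLS handshake observed: yes → true
  flow rate ≤ 37863 pps: 1052 ≤ 37863 is true
  destination zone ∈ {dmz, mgmt, vpn}: internet is not in the set → false
  protocol = ICMP: UDP == ICMP is false
  payload size ≤ 42881 bytes: 14205 ≤ 42881 is true
  destination is internal: no → false
  NOT source is internal: no → true
  flow rate ≤ 7395 pps: 1052 ≤ 7395 is true
  source port ≥ 62128: 61993 ≥ 62128 is false
  source zone = vpn: mgmt == vpn is false
Combine:
[1.1.1.3] true OR false = true
[1.1.1] true AND true AND true = true
[1.1.2.1.1] true → false = false
[1.1.2.1] NOT false = true
[1.1.2.2.1] true AND true = true
[1.1.2.2] NOT true = false
[1.1.2] true → false = false
[1.1] exactly-one(true, false) = true
[1.2.1.1] false OR false = false
[1.2.1.2] true AND false = false
[1.2.1] false OR false = false
[1.2.2.1] true → true = true
[1.2.2.2] false AND false = false
[1.2.2] true OR false = true
[1.2] false → true (antecedent false ⇒ implication holds) = true
[1] true AND true = true
[root] NOT true = false
Overall: false → dropped

Dropped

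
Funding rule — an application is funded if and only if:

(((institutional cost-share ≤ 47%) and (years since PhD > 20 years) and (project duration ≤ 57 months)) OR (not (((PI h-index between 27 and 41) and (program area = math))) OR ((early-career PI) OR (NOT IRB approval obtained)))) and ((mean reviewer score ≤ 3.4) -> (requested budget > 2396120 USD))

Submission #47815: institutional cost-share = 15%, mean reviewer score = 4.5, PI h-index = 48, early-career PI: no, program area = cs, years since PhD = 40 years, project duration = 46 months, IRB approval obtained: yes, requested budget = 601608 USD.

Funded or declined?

Atomic conditions:
  institutional cost-share ≤ 47%: 15 ≤ 47 is true
  years since PhD > 20 years: 40 > 20 is true
  project duration ≤ 57 months: 46 ≤ 57 is true
  PI h-index between 27 and 41: 48 in [27, 41] is false
  program area = math: cs == math is false
  early-career PI: no → false
  NOT IRB approval obtained: yes → false
  mean reviewer score ≤ 3.4: 4.5 ≤ 3.4 is false
  requested budget > 2396120 USD: 601608 > 2396120 is false
Combine:
[1.1] true AND true AND true = true
[1.2.1.1] false AND false = false
[1.2.1] NOT false = true
[1.2.2] false OR false = false
[1.2] true OR false = true
[1] true OR true = true
[2] false → false (antecedent false ⇒ implication holds) = true
[root] true AND true = true
Overall: true → funded

Funded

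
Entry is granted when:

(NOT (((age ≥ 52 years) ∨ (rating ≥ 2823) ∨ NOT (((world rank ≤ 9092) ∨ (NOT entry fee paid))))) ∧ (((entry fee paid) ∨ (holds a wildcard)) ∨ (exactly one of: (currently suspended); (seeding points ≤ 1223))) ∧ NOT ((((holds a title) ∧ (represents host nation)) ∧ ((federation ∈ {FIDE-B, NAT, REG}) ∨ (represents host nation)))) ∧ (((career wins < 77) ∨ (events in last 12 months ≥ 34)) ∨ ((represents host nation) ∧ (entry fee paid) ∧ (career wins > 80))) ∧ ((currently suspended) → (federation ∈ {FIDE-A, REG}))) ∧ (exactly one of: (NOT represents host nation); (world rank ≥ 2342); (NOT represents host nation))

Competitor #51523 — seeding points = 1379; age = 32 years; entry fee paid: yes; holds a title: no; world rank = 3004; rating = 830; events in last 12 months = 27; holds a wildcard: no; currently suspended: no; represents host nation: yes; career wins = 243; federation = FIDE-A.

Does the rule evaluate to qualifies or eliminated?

Atomic conditions:
  age ≥ 52 years: 32 ≥ 52 is false
  rating ≥ 2823: 830 ≥ 2823 is false
  world rank ≤ 9092: 3004 ≤ 9092 is true
  NOT entry fee paid: yes → false
  entry fee paid: yes → true
  holds a wildcard: no → false
  currently suspended: no → false
  seeding points ≤ 1223: 1379 ≤ 1223 is false
  holds a title: no → false
  represents host nation: yes → true
  federation ∈ {FIDE-B, NAT, REG}: FIDE-A is not in the set → false
  career wins < 77: 243 < 77 is false
  events in last 12 months ≥ 34: 27 ≥ 34 is false
  career wins > 80: 243 > 80 is true
  federation ∈ {FIDE-A, REG}: FIDE-A is in the set → true
  NOT represents host nation: yes → false
  world rank ≥ 2342: 3004 ≥ 2342 is true
Combine:
[1.1.1.3.1] true OR false = true
[1.1.1.3] NOT true = false
[1.1.1] false OR false OR false = false
[1.1] NOT false = true
[1.2.1] true OR false = true
[1.2.2] exactly-one(false, false) = false
[1.2] true OR false = true
[1.3.1.1] false AND true = false
[1.3.1.2] false OR true = true
[1.3.1] false AND true = false
[1.3] NOT false = true
[1.4.1] false OR false = false
[1.4.2] true AND true AND true = true
[1.4] false OR true = true
[1.5] false → true (antecedent false ⇒ implication holds) = true
[1] true AND true AND true AND true AND true = true
[2] exactly-one(false, true, false) = true
[root] true AND true = true
Overall: true → qualifies

Qualifies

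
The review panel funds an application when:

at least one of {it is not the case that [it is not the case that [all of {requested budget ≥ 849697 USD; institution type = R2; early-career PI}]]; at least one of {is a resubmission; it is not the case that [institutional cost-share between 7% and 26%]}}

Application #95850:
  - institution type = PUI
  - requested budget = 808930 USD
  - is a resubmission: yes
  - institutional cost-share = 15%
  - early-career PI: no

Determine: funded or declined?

Atomic conditions:
  requested budget ≥ 849697 USD: 808930 ≥ 849697 is false
  institution type = R2: PUI == R2 is false
  early-career PI: no → false
  is a resubmission: yes → true
  institutional cost-share between 7% and 26%: 15 in [7, 26] is true
Combine:
[1.1.1] false AND false AND false = false
[1.1] NOT false = true
[1] NOT true = false
[2.2] NOT true = false
[2] true OR false = true
[root] false OR true = true
Overall: true → funded

Funded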